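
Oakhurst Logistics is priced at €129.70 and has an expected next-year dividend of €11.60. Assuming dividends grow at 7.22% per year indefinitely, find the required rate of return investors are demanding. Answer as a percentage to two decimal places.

Rearranging the constant-growth DDM: r = D₁/P₀ + g.
r = 11.6000 / 129.70 + 0.0722 = 0.08944 + 0.0722 = 0.16164

16.16%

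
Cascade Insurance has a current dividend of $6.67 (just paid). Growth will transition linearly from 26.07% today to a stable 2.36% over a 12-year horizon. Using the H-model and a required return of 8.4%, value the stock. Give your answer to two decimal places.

$270.13

H-model: P₀ = D₀[(1+g_L) + H(g_S−g_L)]/(r−g_L), with H = 12/2 = 6.
P₀ = 6.67 × [(1+0.0236) + 6×(0.2607−0.0236)] / (0.084−0.0236)
   = 6.67 × 2.4462 / 0.0604 = 270.1350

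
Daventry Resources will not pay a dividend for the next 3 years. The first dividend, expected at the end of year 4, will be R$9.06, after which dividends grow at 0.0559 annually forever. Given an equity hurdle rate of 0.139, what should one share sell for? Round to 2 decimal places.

Deferred-dividend DDM. At t=3 the remaining stream is a growing perpetuity with first payment D_4 = 9.06.
V_3 = D_4/(r−g) = 9.06/(0.139−0.0559) = 109.0253
P₀ = V_3/(1+r)^3 = 109.0253/(1+0.139)^3 = 73.7829

R$73.78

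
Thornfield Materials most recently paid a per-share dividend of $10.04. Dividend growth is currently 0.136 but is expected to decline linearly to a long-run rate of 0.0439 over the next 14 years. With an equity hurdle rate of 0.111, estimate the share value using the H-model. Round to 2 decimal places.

H-model: P₀ = D₀[(1+g_L) + H(g_S−g_L)]/(r−g_L), with H = 14/2 = 7.
P₀ = 10.04 × [(1+0.0439) + 7×(0.136−0.0439)] / (0.111−0.0439)
   = 10.04 × 1.6886 / 0.0671 = 252.6609

$252.66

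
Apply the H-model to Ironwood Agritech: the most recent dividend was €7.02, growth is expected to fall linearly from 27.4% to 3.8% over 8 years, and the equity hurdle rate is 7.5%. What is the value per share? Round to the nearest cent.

H-model: P₀ = D₀[(1+g_L) + H(g_S−g_L)]/(r−g_L), with H = 8/2 = 4.
P₀ = 7.02 × [(1+0.038) + 4×(0.274−0.038)] / (0.075−0.038)
   = 7.02 × 1.9820 / 0.037 = 376.0443

€376.04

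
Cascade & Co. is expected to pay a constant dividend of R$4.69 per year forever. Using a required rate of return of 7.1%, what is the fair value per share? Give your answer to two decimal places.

Zero-growth DDM (perpetuity): P₀ = D/r = 4.69 / 0.071 = 66.0563

R$66.06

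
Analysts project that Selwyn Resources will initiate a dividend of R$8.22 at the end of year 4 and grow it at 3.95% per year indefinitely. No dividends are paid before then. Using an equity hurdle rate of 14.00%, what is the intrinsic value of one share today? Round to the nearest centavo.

Deferred-dividend DDM. At t=3 the remaining stream is a growing perpetuity with first payment D_4 = 8.22.
V_3 = D_4/(r−g) = 8.22/(0.14−0.0395) = 81.7910
P₀ = V_3/(1+r)^3 = 81.7910/(1+0.14)^3 = 55.2066

R$55.21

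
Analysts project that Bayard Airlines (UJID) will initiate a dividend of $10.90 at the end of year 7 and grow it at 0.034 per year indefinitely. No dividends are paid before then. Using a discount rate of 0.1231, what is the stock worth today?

Deferred-dividend DDM. At t=6 the remaining stream is a growing perpetuity with first payment D_7 = 10.90.
V_6 = D_7/(r−g) = 10.90/(0.1231−0.034) = 122.3345
P₀ = V_6/(1+r)^6 = 122.3345/(1+0.1231)^6 = 60.9591

$60.96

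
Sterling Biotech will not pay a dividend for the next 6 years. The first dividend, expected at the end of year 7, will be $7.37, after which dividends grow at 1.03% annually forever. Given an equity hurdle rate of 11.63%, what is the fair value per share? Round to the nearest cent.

$35.93

Deferred-dividend DDM. At t=6 the remaining stream is a growing perpetuity with first payment D_7 = 7.37.
V_6 = D_7/(r−g) = 7.37/(0.1163−0.0103) = 69.5283
P₀ = V_6/(1+r)^6 = 69.5283/(1+0.1163)^6 = 35.9316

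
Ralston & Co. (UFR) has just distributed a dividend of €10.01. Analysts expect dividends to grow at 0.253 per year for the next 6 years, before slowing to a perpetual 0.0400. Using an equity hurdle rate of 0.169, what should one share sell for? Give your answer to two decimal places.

€199.49

Two-stage DDM. Project D₁…D_6 at 0.253, terminal growth 0.04, discount at r = 0.169.
D_1 = 12.5425
D_2 = 15.7158
D_3 = 19.6919
D_4 = 24.6739
D_5 = 30.9164
D_6 = 38.7383
Terminal value at t=6: TV = D_7/(r−g) = 40.2878/(0.169−0.04) = 312.3087
P₀ = 12.5425/(1+0.169)^1 + 15.7158/(1+0.169)^2 + 19.6919/(1+0.169)^3 + 24.6739/(1+0.169)^4 + 30.9164/(1+0.169)^5 + 38.7383/(1+0.169)^6 + 312.3087/(1+0.169)^6 = 199.4858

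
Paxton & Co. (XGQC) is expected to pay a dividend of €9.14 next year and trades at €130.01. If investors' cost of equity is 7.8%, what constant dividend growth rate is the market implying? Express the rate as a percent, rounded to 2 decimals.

From P₀ = D₁/(r − g), the implied growth is g = r − D₁/P₀.
g = 0.078 − 9.14/130.01 = 0.078 − 0.07030 = 0.00770

0.77%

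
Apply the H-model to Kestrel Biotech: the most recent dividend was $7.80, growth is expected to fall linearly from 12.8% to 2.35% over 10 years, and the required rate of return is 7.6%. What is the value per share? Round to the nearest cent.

$229.69

H-model: P₀ = D₀[(1+g_L) + H(g_S−g_L)]/(r−g_L), with H = 10/2 = 5.
P₀ = 7.80 × [(1+0.0235) + 5×(0.128−0.0235)] / (0.076−0.0235)
   = 7.80 × 1.5460 / 0.0525 = 229.6914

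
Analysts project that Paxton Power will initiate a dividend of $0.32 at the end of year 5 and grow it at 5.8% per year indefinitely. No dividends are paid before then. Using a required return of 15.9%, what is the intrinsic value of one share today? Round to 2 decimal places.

$1.76

Deferred-dividend DDM. At t=4 the remaining stream is a growing perpetuity with first payment D_5 = 0.32.
V_4 = D_5/(r−g) = 0.32/(0.159−0.058) = 3.1683
P₀ = V_4/(1+r)^4 = 3.1683/(1+0.159)^4 = 1.7559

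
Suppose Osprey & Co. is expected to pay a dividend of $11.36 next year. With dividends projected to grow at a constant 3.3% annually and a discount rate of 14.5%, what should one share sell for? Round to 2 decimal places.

Gordon growth model: P₀ = D₁/(r − g), with D₁ = 11.36 given directly.
P₀ = 11.3600 / (0.145 − 0.033) = 11.3600 / 0.112 = 101.4286

$101.43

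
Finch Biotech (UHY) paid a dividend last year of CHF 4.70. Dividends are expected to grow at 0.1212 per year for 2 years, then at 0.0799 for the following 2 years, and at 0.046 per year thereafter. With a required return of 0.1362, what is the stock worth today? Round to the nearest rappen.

Three-stage DDM. Project D₁…D_4; terminal Gordon value at t=4 with g = 0.046; discount at r = 0.1362.
D_1 = 5.2696
D_2 = 5.9083
D_3 = 6.3804
D_4 = 6.8902
TV_4 = 7.2071/(0.1362−0.046) = 79.9017
P₀ = Σ Dₜ/(1+r)ᵗ + TV_4/(1+r)^4 = 65.6433

CHF 65.64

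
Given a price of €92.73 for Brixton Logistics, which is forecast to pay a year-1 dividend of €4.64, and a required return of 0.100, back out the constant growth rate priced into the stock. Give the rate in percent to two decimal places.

From P₀ = D₁/(r − g), the implied growth is g = r − D₁/P₀.
g = 0.1 − 4.64/92.73 = 0.1 − 0.05004 = 0.04996

5.00%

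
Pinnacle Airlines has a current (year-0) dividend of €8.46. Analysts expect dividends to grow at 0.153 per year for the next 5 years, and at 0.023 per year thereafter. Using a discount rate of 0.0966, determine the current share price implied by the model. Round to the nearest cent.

Two-stage DDM. Project D₁…D_5 at 0.153, terminal growth 0.023, discount at r = 0.0966.
D_1 = 9.7544
D_2 = 11.2468
D_3 = 12.9676
D_4 = 14.9516
D_5 = 17.2392
Terminal value at t=5: TV = D_6/(r−g) = 17.6357/(0.0966−0.023) = 239.6154
P₀ = 9.7544/(1+0.0966)^1 + 11.2468/(1+0.0966)^2 + 12.9676/(1+0.0966)^3 + 14.9516/(1+0.0966)^4 + 17.2392/(1+0.0966)^5 + 239.6154/(1+0.0966)^5 = 200.3950

€200.40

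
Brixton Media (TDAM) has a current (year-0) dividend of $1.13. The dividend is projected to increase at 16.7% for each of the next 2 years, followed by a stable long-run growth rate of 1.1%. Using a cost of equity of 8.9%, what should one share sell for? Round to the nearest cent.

Two-stage DDM. Project D₁…D_2 at 0.167, terminal growth 0.011, discount at r = 0.089.
D_1 = 1.3187
D_2 = 1.5389
Terminal value at t=2: TV = D_3/(r−g) = 1.5559/(0.089−0.011) = 19.9470
P₀ = 1.3187/(1+0.089)^1 + 1.5389/(1+0.089)^2 + 19.9470/(1+0.089)^2 = 19.3284

$19.33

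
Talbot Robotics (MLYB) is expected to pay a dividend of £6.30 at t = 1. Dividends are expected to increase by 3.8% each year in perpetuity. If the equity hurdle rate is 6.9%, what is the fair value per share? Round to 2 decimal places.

Gordon growth model: P₀ = D₁/(r − g), with D₁ = 6.30 given directly.
P₀ = 6.3000 / (0.069 − 0.038) = 6.3000 / 0.031 = 203.2258

£203.23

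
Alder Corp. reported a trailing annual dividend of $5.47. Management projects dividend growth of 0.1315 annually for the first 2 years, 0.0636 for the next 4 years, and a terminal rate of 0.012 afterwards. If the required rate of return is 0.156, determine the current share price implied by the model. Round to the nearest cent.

$54.08

Three-stage DDM. Project D₁…D_6; terminal Gordon value at t=6 with g = 0.012; discount at r = 0.156.
D_1 = 6.1893
D_2 = 7.0032
D_3 = 7.4486
D_4 = 7.9223
D_5 = 8.4262
D_6 = 8.9621
TV_6 = 9.0696/(0.156−0.012) = 62.9836
P₀ = Σ Dₜ/(1+r)ᵗ + TV_6/(1+r)^6 = 54.0824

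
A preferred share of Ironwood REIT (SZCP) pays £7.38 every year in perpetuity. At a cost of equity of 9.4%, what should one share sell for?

£78.51

Zero-growth DDM (perpetuity): P₀ = D/r = 7.38 / 0.094 = 78.5106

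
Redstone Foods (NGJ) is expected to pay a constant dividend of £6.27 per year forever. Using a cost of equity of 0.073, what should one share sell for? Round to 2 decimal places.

£85.89

Zero-growth DDM (perpetuity): P₀ = D/r = 6.27 / 0.073 = 85.8904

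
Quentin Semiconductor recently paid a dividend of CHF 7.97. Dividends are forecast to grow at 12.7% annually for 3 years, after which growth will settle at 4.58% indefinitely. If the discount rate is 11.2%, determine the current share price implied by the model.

CHF 155.63

Two-stage DDM. Project D₁…D_3 at 0.127, terminal growth 0.0458, discount at r = 0.112.
D_1 = 8.9822
D_2 = 10.1229
D_3 = 11.4085
Terminal value at t=3: TV = D_4/(r−g) = 11.9311/(0.112−0.0458) = 180.2274
P₀ = 8.9822/(1+0.112)^1 + 10.1229/(1+0.112)^2 + 11.4085/(1+0.112)^3 + 180.2274/(1+0.112)^3 = 155.6318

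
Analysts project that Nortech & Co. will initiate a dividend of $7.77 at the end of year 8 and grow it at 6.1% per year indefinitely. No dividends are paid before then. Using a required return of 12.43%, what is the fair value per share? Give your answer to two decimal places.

Deferred-dividend DDM. At t=7 the remaining stream is a growing perpetuity with first payment D_8 = 7.77.
V_7 = D_8/(r−g) = 7.77/(0.1243−0.061) = 122.7488
P₀ = V_7/(1+r)^7 = 122.7488/(1+0.1243)^7 = 54.0557

$54.06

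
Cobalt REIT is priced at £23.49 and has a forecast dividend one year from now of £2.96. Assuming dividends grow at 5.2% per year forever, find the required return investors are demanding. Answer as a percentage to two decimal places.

Rearranging the constant-growth DDM: r = D₁/P₀ + g.
r = 2.9600 / 23.49 + 0.052 = 0.12601 + 0.052 = 0.17801

17.80%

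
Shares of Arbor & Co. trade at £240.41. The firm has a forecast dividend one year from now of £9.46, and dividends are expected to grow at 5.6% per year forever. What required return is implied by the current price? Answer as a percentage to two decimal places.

Rearranging the constant-growth DDM: r = D₁/P₀ + g.
r = 9.4600 / 240.41 + 0.056 = 0.03935 + 0.056 = 0.09535

9.53%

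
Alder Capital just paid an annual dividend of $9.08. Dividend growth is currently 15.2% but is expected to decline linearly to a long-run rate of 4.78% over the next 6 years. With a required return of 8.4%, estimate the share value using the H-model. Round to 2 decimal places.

H-model: P₀ = D₀[(1+g_L) + H(g_S−g_L)]/(r−g_L), with H = 6/2 = 3.
P₀ = 9.08 × [(1+0.0478) + 3×(0.152−0.0478)] / (0.084−0.0478)
   = 9.08 × 1.3604 / 0.0362 = 341.2274

$341.23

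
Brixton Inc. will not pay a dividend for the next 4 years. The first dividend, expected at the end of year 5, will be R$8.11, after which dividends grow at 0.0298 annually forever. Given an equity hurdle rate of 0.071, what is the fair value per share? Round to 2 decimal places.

Deferred-dividend DDM. At t=4 the remaining stream is a growing perpetuity with first payment D_5 = 8.11.
V_4 = D_5/(r−g) = 8.11/(0.071−0.0298) = 196.8447
P₀ = V_4/(1+r)^4 = 196.8447/(1+0.071)^4 = 149.6118

R$149.61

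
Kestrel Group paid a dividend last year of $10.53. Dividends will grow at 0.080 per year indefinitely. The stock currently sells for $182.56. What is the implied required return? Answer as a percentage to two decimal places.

14.23%

Rearranging the constant-growth DDM: r = D₁/P₀ + g.
D₁ = 10.53 × (1 + 0.08) = 11.3724.
r = 11.3724 / 182.56 + 0.08 = 0.06229 + 0.08 = 0.14229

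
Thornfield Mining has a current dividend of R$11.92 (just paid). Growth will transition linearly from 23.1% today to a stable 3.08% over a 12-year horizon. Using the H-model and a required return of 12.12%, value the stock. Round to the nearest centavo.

H-model: P₀ = D₀[(1+g_L) + H(g_S−g_L)]/(r−g_L), with H = 12/2 = 6.
P₀ = 11.92 × [(1+0.0308) + 6×(0.231−0.0308)] / (0.1212−0.0308)
   = 11.92 × 2.2320 / 0.0904 = 294.3080

R$294.31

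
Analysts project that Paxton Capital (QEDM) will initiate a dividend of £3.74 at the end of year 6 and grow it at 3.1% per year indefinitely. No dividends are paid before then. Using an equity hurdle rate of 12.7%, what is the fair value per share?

£21.43

Deferred-dividend DDM. At t=5 the remaining stream is a growing perpetuity with first payment D_6 = 3.74.
V_5 = D_6/(r−g) = 3.74/(0.127−0.031) = 38.9583
P₀ = V_5/(1+r)^5 = 38.9583/(1+0.127)^5 = 21.4280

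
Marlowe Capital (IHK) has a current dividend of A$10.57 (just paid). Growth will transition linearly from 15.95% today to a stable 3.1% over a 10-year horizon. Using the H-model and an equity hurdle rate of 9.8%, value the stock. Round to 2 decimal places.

H-model: P₀ = D₀[(1+g_L) + H(g_S−g_L)]/(r−g_L), with H = 10/2 = 5.
P₀ = 10.57 × [(1+0.031) + 5×(0.1595−0.031)] / (0.098−0.031)
   = 10.57 × 1.6735 / 0.067 = 264.0134

A$264.01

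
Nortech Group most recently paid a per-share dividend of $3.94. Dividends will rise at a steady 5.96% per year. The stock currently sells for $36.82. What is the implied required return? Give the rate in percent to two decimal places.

17.30%

Rearranging the constant-growth DDM: r = D₁/P₀ + g.
D₁ = 3.94 × (1 + 0.0596) = 4.1748.
r = 4.1748 / 36.82 + 0.0596 = 0.11338 + 0.0596 = 0.17298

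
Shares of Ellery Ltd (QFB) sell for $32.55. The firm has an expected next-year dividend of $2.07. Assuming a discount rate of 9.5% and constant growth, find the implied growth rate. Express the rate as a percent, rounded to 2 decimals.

3.14%

From P₀ = D₁/(r − g), the implied growth is g = r − D₁/P₀.
g = 0.095 − 2.07/32.55 = 0.095 − 0.06359 = 0.03141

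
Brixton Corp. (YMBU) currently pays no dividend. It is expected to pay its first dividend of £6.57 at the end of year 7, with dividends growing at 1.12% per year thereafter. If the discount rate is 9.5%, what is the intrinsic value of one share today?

Deferred-dividend DDM. At t=6 the remaining stream is a growing perpetuity with first payment D_7 = 6.57.
V_6 = D_7/(r−g) = 6.57/(0.095−0.0112) = 78.4010
P₀ = V_6/(1+r)^6 = 78.4010/(1+0.095)^6 = 45.4817

£45.48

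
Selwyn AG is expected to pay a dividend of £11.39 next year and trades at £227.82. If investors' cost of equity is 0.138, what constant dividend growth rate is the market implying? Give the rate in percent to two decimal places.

8.80%

From P₀ = D₁/(r − g), the implied growth is g = r − D₁/P₀.
g = 0.138 − 11.39/227.82 = 0.138 − 0.05000 = 0.08800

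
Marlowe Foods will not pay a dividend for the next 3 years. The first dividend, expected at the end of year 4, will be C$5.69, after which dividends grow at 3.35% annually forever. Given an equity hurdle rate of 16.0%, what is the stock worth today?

C$28.82

Deferred-dividend DDM. At t=3 the remaining stream is a growing perpetuity with first payment D_4 = 5.69.
V_3 = D_4/(r−g) = 5.69/(0.16−0.0335) = 44.9802
P₀ = V_3/(1+r)^3 = 44.9802/(1+0.16)^3 = 28.8169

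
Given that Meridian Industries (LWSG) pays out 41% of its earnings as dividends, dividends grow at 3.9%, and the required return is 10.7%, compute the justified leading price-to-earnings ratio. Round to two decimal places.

6.03

Justified leading P/E = b/(r−g) = 0.41/(0.107−0.039) = 6.0294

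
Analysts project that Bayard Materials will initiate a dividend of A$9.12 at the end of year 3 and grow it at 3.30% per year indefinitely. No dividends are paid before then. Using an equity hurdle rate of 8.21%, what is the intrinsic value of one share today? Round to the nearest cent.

Deferred-dividend DDM. At t=2 the remaining stream is a growing perpetuity with first payment D_3 = 9.12.
V_2 = D_3/(r−g) = 9.12/(0.0821−0.033) = 185.7434
P₀ = V_2/(1+r)^2 = 185.7434/(1+0.0821)^2 = 158.6275

A$158.63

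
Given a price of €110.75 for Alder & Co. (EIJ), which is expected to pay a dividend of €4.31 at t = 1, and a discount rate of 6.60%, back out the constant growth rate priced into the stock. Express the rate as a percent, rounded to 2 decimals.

2.71%

From P₀ = D₁/(r − g), the implied growth is g = r − D₁/P₀.
g = 0.066 − 4.31/110.75 = 0.066 − 0.03892 = 0.02708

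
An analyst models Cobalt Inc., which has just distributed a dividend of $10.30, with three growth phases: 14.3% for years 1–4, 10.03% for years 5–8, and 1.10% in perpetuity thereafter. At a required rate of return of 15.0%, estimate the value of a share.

$137.89

Three-stage DDM. Project D₁…D_8; terminal Gordon value at t=8 with g = 0.011; discount at r = 0.15.
D_1 = 11.7729
D_2 = 13.4564
D_3 = 15.3807
D_4 = 17.5801
D_5 = 19.3434
D_6 = 21.2836
D_7 = 23.4183
D_8 = 25.7672
TV_8 = 26.0506/(0.15−0.011) = 187.4144
P₀ = Σ Dₜ/(1+r)ᵗ + TV_8/(1+r)^8 = 137.8887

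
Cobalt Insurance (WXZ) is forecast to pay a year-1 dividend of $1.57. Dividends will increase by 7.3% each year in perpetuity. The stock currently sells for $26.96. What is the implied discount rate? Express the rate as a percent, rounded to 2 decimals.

13.12%

Rearranging the constant-growth DDM: r = D₁/P₀ + g.
r = 1.5700 / 26.96 + 0.073 = 0.05823 + 0.073 = 0.13123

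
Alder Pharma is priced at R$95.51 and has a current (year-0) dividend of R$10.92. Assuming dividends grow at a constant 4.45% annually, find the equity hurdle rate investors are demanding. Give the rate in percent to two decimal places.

Rearranging the constant-growth DDM: r = D₁/P₀ + g.
D₁ = 10.92 × (1 + 0.0445) = 11.4059.
r = 11.4059 / 95.51 + 0.0445 = 0.11942 + 0.0445 = 0.16392

16.39%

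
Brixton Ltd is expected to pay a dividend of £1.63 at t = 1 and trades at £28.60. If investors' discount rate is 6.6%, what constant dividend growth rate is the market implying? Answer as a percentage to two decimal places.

From P₀ = D₁/(r − g), the implied growth is g = r − D₁/P₀.
g = 0.066 − 1.63/28.60 = 0.066 − 0.05699 = 0.00901

0.90%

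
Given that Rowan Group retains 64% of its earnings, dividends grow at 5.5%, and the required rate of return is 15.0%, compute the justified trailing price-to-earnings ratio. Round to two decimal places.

Payout ratio b = 1 − 0.64 = 0.36.
Justified trailing P/E = b(1+g)/(r−g) = 0.36×(1+0.055)/(0.15−0.055) = 3.9979

4.00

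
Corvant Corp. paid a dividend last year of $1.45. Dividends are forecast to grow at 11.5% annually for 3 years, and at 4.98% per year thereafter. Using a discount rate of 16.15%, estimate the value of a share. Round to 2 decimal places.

$16.07

Two-stage DDM. Project D₁…D_3 at 0.115, terminal growth 0.0498, discount at r = 0.1615.
D_1 = 1.6167
D_2 = 1.8027
D_3 = 2.0100
Terminal value at t=3: TV = D_4/(r−g) = 2.1101/(0.1615−0.0498) = 18.8906
P₀ = 1.6167/(1+0.1615)^1 + 1.8027/(1+0.1615)^2 + 2.0100/(1+0.1615)^3 + 18.8906/(1+0.1615)^3 = 16.0665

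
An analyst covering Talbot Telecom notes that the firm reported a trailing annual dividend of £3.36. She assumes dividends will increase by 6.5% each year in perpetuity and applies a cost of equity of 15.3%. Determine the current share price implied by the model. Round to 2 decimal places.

£40.66

Gordon growth model: P₀ = D₁/(r − g). D₁ = 3.36 × (1 + 0.065) = 3.5784.
P₀ = 3.5784 / (0.153 − 0.065) = 3.5784 / 0.088 = 40.6636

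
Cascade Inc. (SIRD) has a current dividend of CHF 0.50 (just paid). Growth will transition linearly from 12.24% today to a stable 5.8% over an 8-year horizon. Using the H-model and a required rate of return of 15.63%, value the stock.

CHF 6.69

H-model: P₀ = D₀[(1+g_L) + H(g_S−g_L)]/(r−g_L), with H = 8/2 = 4.
P₀ = 0.50 × [(1+0.058) + 4×(0.1224−0.058)] / (0.1563−0.058)
   = 0.50 × 1.3156 / 0.0983 = 6.6918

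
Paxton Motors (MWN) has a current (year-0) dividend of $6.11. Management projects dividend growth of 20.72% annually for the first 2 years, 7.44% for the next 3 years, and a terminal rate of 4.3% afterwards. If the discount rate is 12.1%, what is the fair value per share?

Three-stage DDM. Project D₁…D_5; terminal Gordon value at t=5 with g = 0.043; discount at r = 0.121.
D_1 = 7.3760
D_2 = 8.9043
D_3 = 9.5668
D_4 = 10.2785
D_5 = 11.0433
TV_5 = 11.5181/(0.121−0.043) = 147.6683
P₀ = Σ Dₜ/(1+r)ᵗ + TV_5/(1+r)^5 = 116.6220

$116.62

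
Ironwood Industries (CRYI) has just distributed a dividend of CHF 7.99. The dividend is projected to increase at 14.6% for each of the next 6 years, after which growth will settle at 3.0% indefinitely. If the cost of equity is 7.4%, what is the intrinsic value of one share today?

CHF 336.60

Two-stage DDM. Project D₁…D_6 at 0.146, terminal growth 0.03, discount at r = 0.074.
D_1 = 9.1565
D_2 = 10.4934
D_3 = 12.0254
D_4 = 13.7811
D_5 = 15.7932
D_6 = 18.0990
Terminal value at t=6: TV = D_7/(r−g) = 18.6420/(0.074−0.03) = 423.6810
P₀ = 9.1565/(1+0.074)^1 + 10.4934/(1+0.074)^2 + 12.0254/(1+0.074)^3 + 13.7811/(1+0.074)^4 + 15.7932/(1+0.074)^5 + 18.0990/(1+0.074)^6 + 423.6810/(1+0.074)^6 = 336.5993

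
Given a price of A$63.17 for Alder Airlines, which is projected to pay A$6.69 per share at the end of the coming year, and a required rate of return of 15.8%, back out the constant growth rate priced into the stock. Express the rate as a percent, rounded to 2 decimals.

5.21%

From P₀ = D₁/(r − g), the implied growth is g = r − D₁/P₀.
g = 0.158 − 6.69/63.17 = 0.158 − 0.10590 = 0.05210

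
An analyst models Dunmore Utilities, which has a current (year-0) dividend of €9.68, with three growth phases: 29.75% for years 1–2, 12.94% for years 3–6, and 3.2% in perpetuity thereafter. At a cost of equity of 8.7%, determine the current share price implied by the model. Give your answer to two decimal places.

€387.70

Three-stage DDM. Project D₁…D_6; terminal Gordon value at t=6 with g = 0.032; discount at r = 0.087.
D_1 = 12.5598
D_2 = 16.2963
D_3 = 18.4051
D_4 = 20.7867
D_5 = 23.4765
D_6 = 26.5144
TV_6 = 27.3628/(0.087−0.032) = 497.5059
P₀ = Σ Dₜ/(1+r)ᵗ + TV_6/(1+r)^6 = 387.7017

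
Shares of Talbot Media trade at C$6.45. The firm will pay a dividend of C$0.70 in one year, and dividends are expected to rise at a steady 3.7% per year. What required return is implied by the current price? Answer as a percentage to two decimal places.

14.55%

Rearranging the constant-growth DDM: r = D₁/P₀ + g.
r = 0.7000 / 6.45 + 0.037 = 0.10853 + 0.037 = 0.14553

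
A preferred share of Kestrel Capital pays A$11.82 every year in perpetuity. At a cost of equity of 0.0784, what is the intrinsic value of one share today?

A$150.77

Zero-growth DDM (perpetuity): P₀ = D/r = 11.82 / 0.0784 = 150.7653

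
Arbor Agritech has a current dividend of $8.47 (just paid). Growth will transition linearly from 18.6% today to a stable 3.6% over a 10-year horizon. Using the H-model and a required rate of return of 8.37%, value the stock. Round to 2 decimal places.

$317.14

H-model: P₀ = D₀[(1+g_L) + H(g_S−g_L)]/(r−g_L), with H = 10/2 = 5.
P₀ = 8.47 × [(1+0.036) + 5×(0.186−0.036)] / (0.0837−0.036)
   = 8.47 × 1.7860 / 0.0477 = 317.1367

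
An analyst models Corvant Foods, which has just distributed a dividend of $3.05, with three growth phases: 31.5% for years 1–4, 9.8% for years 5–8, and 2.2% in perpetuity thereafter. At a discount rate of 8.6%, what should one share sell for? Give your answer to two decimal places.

Three-stage DDM. Project D₁…D_8; terminal Gordon value at t=8 with g = 0.022; discount at r = 0.086.
D_1 = 4.0107
D_2 = 5.2741
D_3 = 6.9355
D_4 = 9.1202
D_5 = 10.0139
D_6 = 10.9953
D_7 = 12.0729
D_8 = 13.2560
TV_8 = 13.5476/(0.086−0.022) = 211.6816
P₀ = Σ Dₜ/(1+r)ᵗ + TV_8/(1+r)^8 = 156.5027

$156.50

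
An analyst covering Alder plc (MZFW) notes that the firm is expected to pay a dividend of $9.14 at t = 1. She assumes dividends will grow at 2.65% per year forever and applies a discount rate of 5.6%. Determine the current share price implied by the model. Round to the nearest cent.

$309.83

Gordon growth model: P₀ = D₁/(r − g), with D₁ = 9.14 given directly.
P₀ = 9.1400 / (0.056 − 0.0265) = 9.1400 / 0.0295 = 309.8305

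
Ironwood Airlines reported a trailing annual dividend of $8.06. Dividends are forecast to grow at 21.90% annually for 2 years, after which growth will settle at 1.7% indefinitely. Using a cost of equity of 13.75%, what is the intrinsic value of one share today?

Two-stage DDM. Project D₁…D_2 at 0.219, terminal growth 0.017, discount at r = 0.1375.
D_1 = 9.8251
D_2 = 11.9768
Terminal value at t=2: TV = D_3/(r−g) = 12.1805/(0.1375−0.017) = 101.0826
P₀ = 9.8251/(1+0.1375)^1 + 11.9768/(1+0.1375)^2 + 101.0826/(1+0.1375)^2 = 96.0159

$96.02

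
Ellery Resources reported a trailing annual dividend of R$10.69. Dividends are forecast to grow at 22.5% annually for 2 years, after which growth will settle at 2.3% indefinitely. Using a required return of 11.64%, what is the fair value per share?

R$165.57

Two-stage DDM. Project D₁…D_2 at 0.225, terminal growth 0.023, discount at r = 0.1164.
D_1 = 13.0953
D_2 = 16.0417
Terminal value at t=2: TV = D_3/(r−g) = 16.4106/(0.1164−0.023) = 175.7028
P₀ = 13.0953/(1+0.1164)^1 + 16.0417/(1+0.1164)^2 + 175.7028/(1+0.1164)^2 = 165.5748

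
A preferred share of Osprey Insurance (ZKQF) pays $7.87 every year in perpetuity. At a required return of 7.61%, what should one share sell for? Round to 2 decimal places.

$103.42

Zero-growth DDM (perpetuity): P₀ = D/r = 7.87 / 0.0761 = 103.4166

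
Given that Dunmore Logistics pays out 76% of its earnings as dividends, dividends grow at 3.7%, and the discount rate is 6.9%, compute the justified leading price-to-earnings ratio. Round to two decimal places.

23.75

Justified leading P/E = b/(r−g) = 0.76/(0.069−0.037) = 23.7500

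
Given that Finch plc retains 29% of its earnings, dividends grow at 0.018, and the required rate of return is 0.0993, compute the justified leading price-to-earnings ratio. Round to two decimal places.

Payout ratio b = 1 − 0.29 = 0.71.
Justified leading P/E = b/(r−g) = 0.71/(0.0993−0.018) = 8.7331

8.73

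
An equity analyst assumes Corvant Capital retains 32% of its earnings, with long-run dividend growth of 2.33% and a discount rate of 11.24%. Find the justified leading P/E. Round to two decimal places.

7.63

Payout ratio b = 1 − 0.32 = 0.68.
Justified leading P/E = b/(r−g) = 0.68/(0.1124−0.0233) = 7.6319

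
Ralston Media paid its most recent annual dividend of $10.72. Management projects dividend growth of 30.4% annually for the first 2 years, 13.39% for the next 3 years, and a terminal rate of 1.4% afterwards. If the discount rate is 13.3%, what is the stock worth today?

$190.49

Three-stage DDM. Project D₁…D_5; terminal Gordon value at t=5 with g = 0.014; discount at r = 0.133.
D_1 = 13.9789
D_2 = 18.2285
D_3 = 20.6693
D_4 = 23.4369
D_5 = 26.5751
TV_5 = 26.9471/(0.133−0.014) = 226.4463
P₀ = Σ Dₜ/(1+r)ᵗ + TV_5/(1+r)^5 = 190.4933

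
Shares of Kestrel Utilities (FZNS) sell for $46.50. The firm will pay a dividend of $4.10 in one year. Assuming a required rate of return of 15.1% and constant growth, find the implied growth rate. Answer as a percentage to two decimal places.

6.28%

From P₀ = D₁/(r − g), the implied growth is g = r − D₁/P₀.
g = 0.151 − 4.10/46.50 = 0.151 − 0.08817 = 0.06283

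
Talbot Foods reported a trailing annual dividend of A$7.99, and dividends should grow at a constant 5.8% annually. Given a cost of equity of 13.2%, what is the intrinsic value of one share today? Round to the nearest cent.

Gordon growth model: P₀ = D₁/(r − g). D₁ = 7.99 × (1 + 0.058) = 8.4534.
P₀ = 8.4534 / (0.132 − 0.058) = 8.4534 / 0.074 = 114.2354

A$114.24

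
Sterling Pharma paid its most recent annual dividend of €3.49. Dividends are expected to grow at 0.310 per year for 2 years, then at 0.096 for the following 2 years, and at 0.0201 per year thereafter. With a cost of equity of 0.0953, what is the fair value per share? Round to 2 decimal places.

Three-stage DDM. Project D₁…D_4; terminal Gordon value at t=4 with g = 0.0201; discount at r = 0.0953.
D_1 = 4.5719
D_2 = 5.9892
D_3 = 6.5642
D_4 = 7.1943
TV_4 = 7.3389/(0.0953−0.0201) = 97.5920
P₀ = Σ Dₜ/(1+r)ᵗ + TV_4/(1+r)^4 = 86.9687

€86.97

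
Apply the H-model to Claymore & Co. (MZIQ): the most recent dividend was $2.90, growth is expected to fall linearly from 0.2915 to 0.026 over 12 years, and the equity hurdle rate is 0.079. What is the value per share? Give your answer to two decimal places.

H-model: P₀ = D₀[(1+g_L) + H(g_S−g_L)]/(r−g_L), with H = 12/2 = 6.
P₀ = 2.90 × [(1+0.026) + 6×(0.2915−0.026)] / (0.079−0.026)
   = 2.90 × 2.6190 / 0.053 = 143.3038

$143.30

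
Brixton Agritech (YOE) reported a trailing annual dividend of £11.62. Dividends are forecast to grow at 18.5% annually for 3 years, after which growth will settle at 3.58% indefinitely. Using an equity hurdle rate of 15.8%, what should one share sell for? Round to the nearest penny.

Two-stage DDM. Project D₁…D_3 at 0.185, terminal growth 0.0358, discount at r = 0.158.
D_1 = 13.7697
D_2 = 16.3171
D_3 = 19.3358
Terminal value at t=3: TV = D_4/(r−g) = 20.0280/(0.158−0.0358) = 163.8951
P₀ = 13.7697/(1+0.158)^1 + 16.3171/(1+0.158)^2 + 19.3358/(1+0.158)^3 + 163.8951/(1+0.158)^3 = 142.0566

£142.06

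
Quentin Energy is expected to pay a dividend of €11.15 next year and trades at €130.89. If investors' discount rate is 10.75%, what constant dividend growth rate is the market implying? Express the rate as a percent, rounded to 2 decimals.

From P₀ = D₁/(r − g), the implied growth is g = r − D₁/P₀.
g = 0.1075 − 11.15/130.89 = 0.1075 − 0.08519 = 0.02231

2.23%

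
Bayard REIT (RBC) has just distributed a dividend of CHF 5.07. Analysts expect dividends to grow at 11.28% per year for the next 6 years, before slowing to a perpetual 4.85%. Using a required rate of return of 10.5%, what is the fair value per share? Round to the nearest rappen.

CHF 129.32

Two-stage DDM. Project D₁…D_6 at 0.1128, terminal growth 0.0485, discount at r = 0.105.
D_1 = 5.6419
D_2 = 6.2783
D_3 = 6.9865
D_4 = 7.7746
D_5 = 8.6515
D_6 = 9.6274
Terminal value at t=6: TV = D_7/(r−g) = 10.0944/(0.105−0.0485) = 178.6614
P₀ = 5.6419/(1+0.105)^1 + 6.2783/(1+0.105)^2 + 6.9865/(1+0.105)^3 + 7.7746/(1+0.105)^4 + 8.6515/(1+0.105)^5 + 9.6274/(1+0.105)^6 + 178.6614/(1+0.105)^6 = 129.3229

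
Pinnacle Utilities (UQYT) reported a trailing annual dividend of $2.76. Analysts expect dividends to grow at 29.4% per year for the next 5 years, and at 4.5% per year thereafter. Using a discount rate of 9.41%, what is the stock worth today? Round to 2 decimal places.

$159.41

Two-stage DDM. Project D₁…D_5 at 0.294, terminal growth 0.045, discount at r = 0.0941.
D_1 = 3.5714
D_2 = 4.6214
D_3 = 5.9801
D_4 = 7.7383
D_5 = 10.0134
Terminal value at t=5: TV = D_6/(r−g) = 10.4640/(0.0941−0.045) = 213.1156
P₀ = 3.5714/(1+0.0941)^1 + 4.6214/(1+0.0941)^2 + 5.9801/(1+0.0941)^3 + 7.7383/(1+0.0941)^4 + 10.0134/(1+0.0941)^5 + 213.1156/(1+0.0941)^5 = 159.4129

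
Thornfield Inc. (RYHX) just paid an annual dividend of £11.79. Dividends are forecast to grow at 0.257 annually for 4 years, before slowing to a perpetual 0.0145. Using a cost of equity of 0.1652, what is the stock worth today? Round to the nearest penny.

Two-stage DDM. Project D₁…D_4 at 0.257, terminal growth 0.0145, discount at r = 0.1652.
D_1 = 14.8200
D_2 = 18.6288
D_3 = 23.4164
D_4 = 29.4344
Terminal value at t=4: TV = D_5/(r−g) = 29.8612/(0.1652−0.0145) = 198.1498
P₀ = 14.8200/(1+0.1652)^1 + 18.6288/(1+0.1652)^2 + 23.4164/(1+0.1652)^3 + 29.4344/(1+0.1652)^4 + 198.1498/(1+0.1652)^4 = 164.7057

£164.71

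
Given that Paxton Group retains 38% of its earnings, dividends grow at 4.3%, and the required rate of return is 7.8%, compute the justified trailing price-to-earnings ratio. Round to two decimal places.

18.48

Payout ratio b = 1 − 0.38 = 0.62.
Justified trailing P/E = b(1+g)/(r−g) = 0.62×(1+0.043)/(0.078−0.043) = 18.4760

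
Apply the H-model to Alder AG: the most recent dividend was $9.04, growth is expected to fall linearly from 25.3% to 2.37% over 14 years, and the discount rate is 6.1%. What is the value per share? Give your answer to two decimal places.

H-model: P₀ = D₀[(1+g_L) + H(g_S−g_L)]/(r−g_L), with H = 14/2 = 7.
P₀ = 9.04 × [(1+0.0237) + 7×(0.253−0.0237)] / (0.061−0.0237)
   = 9.04 × 2.6288 / 0.0373 = 637.1140

$637.11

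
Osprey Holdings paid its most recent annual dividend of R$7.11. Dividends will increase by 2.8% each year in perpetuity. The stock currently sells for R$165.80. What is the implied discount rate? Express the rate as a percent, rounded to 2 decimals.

Rearranging the constant-growth DDM: r = D₁/P₀ + g.
D₁ = 7.11 × (1 + 0.028) = 7.3091.
r = 7.3091 / 165.80 + 0.028 = 0.04408 + 0.028 = 0.07208

7.21%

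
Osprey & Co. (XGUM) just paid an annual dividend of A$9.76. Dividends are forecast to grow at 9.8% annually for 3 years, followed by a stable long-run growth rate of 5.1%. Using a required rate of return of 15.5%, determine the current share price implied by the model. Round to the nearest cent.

Two-stage DDM. Project D₁…D_3 at 0.098, terminal growth 0.051, discount at r = 0.155.
D_1 = 10.7165
D_2 = 11.7667
D_3 = 12.9198
Terminal value at t=3: TV = D_4/(r−g) = 13.5787/(0.155−0.051) = 130.5648
P₀ = 10.7165/(1+0.155)^1 + 11.7667/(1+0.155)^2 + 12.9198/(1+0.155)^3 + 130.5648/(1+0.155)^3 = 111.2223

A$111.22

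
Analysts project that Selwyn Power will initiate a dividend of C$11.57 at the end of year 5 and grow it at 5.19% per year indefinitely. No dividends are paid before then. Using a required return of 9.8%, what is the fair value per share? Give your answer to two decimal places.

C$172.67

Deferred-dividend DDM. At t=4 the remaining stream is a growing perpetuity with first payment D_5 = 11.57.
V_4 = D_5/(r−g) = 11.57/(0.098−0.0519) = 250.9761
P₀ = V_4/(1+r)^4 = 250.9761/(1+0.098)^4 = 172.6725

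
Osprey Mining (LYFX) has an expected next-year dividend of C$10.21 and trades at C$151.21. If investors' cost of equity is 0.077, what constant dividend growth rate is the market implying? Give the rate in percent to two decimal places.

From P₀ = D₁/(r − g), the implied growth is g = r − D₁/P₀.
g = 0.077 − 10.21/151.21 = 0.077 − 0.06752 = 0.00948

0.95%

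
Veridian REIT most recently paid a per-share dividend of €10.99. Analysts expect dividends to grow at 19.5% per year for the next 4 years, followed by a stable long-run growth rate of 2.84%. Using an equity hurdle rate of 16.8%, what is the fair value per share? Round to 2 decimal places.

Two-stage DDM. Project D₁…D_4 at 0.195, terminal growth 0.0284, discount at r = 0.168.
D_1 = 13.1331
D_2 = 15.6940
D_3 = 18.7543
D_4 = 22.4114
Terminal value at t=4: TV = D_5/(r−g) = 23.0479/(0.168−0.0284) = 165.0996
P₀ = 13.1331/(1+0.168)^1 + 15.6940/(1+0.168)^2 + 18.7543/(1+0.168)^3 + 22.4114/(1+0.168)^4 + 165.0996/(1+0.168)^4 = 135.2703

€135.27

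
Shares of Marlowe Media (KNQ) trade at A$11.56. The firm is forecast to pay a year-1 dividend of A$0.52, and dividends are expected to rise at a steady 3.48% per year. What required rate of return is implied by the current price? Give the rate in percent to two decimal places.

Rearranging the constant-growth DDM: r = D₁/P₀ + g.
r = 0.5200 / 11.56 + 0.0348 = 0.04498 + 0.0348 = 0.07978

7.98%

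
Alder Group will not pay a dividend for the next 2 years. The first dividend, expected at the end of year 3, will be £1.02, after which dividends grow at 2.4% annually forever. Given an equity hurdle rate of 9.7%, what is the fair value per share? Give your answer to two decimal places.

£11.61

Deferred-dividend DDM. At t=2 the remaining stream is a growing perpetuity with first payment D_3 = 1.02.
V_2 = D_3/(r−g) = 1.02/(0.097−0.024) = 13.9726
P₀ = V_2/(1+r)^2 = 13.9726/(1+0.097)^2 = 11.6109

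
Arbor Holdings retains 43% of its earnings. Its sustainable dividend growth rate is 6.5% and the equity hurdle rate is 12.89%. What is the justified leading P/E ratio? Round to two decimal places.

Payout ratio b = 1 − 0.43 = 0.57.
Justified leading P/E = b/(r−g) = 0.57/(0.1289−0.065) = 8.9202

8.92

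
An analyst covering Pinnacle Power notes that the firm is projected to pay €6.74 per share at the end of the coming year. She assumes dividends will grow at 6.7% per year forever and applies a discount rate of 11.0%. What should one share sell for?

Gordon growth model: P₀ = D₁/(r − g), with D₁ = 6.74 given directly.
P₀ = 6.7400 / (0.11 − 0.067) = 6.7400 / 0.043 = 156.7442

€156.74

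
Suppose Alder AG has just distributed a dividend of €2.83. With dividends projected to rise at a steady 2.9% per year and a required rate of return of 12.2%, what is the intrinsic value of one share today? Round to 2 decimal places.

€31.31

Gordon growth model: P₀ = D₁/(r − g). D₁ = 2.83 × (1 + 0.029) = 2.9121.
P₀ = 2.9121 / (0.122 − 0.029) = 2.9121 / 0.093 = 31.3126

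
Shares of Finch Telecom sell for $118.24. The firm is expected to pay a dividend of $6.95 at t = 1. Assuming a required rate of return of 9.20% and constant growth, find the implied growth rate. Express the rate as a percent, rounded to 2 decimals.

3.32%

From P₀ = D₁/(r − g), the implied growth is g = r − D₁/P₀.
g = 0.092 − 6.95/118.24 = 0.092 − 0.05878 = 0.03322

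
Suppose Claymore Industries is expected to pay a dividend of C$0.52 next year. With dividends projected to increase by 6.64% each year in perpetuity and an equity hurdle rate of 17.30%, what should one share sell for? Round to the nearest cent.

Gordon growth model: P₀ = D₁/(r − g), with D₁ = 0.52 given directly.
P₀ = 0.5200 / (0.173 − 0.0664) = 0.5200 / 0.1066 = 4.8780

C$4.88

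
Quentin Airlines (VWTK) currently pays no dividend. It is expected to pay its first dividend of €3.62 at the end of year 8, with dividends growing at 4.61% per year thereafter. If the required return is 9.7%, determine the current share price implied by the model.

Deferred-dividend DDM. At t=7 the remaining stream is a growing perpetuity with first payment D_8 = 3.62.
V_7 = D_8/(r−g) = 3.62/(0.097−0.0461) = 71.1198
P₀ = V_7/(1+r)^7 = 71.1198/(1+0.097)^7 = 37.2001

€37.20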